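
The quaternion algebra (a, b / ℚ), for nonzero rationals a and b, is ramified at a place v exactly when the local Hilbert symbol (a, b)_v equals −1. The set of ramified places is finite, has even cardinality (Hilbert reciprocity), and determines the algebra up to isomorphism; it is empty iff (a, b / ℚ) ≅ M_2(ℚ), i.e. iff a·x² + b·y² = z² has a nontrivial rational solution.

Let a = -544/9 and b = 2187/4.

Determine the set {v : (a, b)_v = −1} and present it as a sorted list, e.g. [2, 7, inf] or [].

[3, 17]

(a, b) ≡ (-34, 3) mod (ℚ^×)²; places V = {2, 3, 17, ∞}.
(a,b)_∞: sgn(-34)=−, sgn(3)=+, so +1.
(a,b)_3: α=-2, u≡2; β=7, v≡1 (mod 3); (2|3)=-1, (1|3)=+1; sign (−1)^0·-1^7·+1^-2 = -1.
(a,b)_17: α=1, u≡4; β=0, v≡7 (mod 17); (4|17)=+1, (7|17)=-1; sign (−1)^0·+1^0·-1^1 = -1.
(a,b)_2: α=5, β=-2; u≡7, v≡3 (mod 8); ε(u)ε(v)=1·1, αω(v)=5·1, βω(u)=-2·0; sum ≡ 0  ⇒  +1.
|Ram(-34, 3)| = 2, even; anisotropic at {3, 17}.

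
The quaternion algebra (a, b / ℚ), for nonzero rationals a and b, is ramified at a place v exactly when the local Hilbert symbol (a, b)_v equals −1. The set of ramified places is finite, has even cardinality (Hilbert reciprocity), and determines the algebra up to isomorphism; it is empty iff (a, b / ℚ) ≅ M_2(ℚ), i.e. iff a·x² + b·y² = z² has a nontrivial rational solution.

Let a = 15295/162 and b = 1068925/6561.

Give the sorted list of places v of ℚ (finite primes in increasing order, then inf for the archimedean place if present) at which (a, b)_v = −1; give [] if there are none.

[2, 5, 11, 23]

Mod squares: a ≡ 30590, b ≡ 253. Check v ∈ {∞, 2, 3, 5, 7, 11, 13, 19, 23}.
v=13: a=13^0·(≡12), b=13^2·(≡8) mod 13; (12|13)=+1, (8|13)=-1; (−1)^{0·2·6}·(+1)^2·(-1)^0 = +1.
v=11: a=11^0·(≡2), b=11^1·(≡9) mod 11; (2|11)=-1, (9|11)=+1; (−1)^{0·1·5}·(-1)^1·(+1)^0 = -1.
v=∞: 30590 > 0 and 253 > 0  ⇒  (a,b)_∞ = +1.
v=19: a=19^1·(≡14), b=19^0·(≡7) mod 19; (14|19)=-1, (7|19)=+1; (−1)^{1·0·9}·(-1)^0·(+1)^1 = +1.
v=23: a=23^1·(≡21), b=23^1·(≡14) mod 23; (21|23)=-1, (14|23)=-1; (−1)^{1·1·11}·(-1)^1·(-1)^1 = -1.
v=3: a=3^-4·(≡2), b=3^-8·(≡1) mod 3; (2|3)=-1, (1|3)=+1; (−1)^{-4·-8·1}·(-1)^-8·(+1)^-4 = +1.
v=7: a=7^1·(≡1), b=7^0·(≡2) mod 7; (1|7)=+1, (2|7)=+1; (−1)^{1·0·3}·(+1)^0·(+1)^1 = +1.
v=2: v_2(a)=-1, v_2(b)=0; units ≡ 7, 5 (mod 8); ε·ε+αω+βω = 1·0+-1·1+0·0 ≡ 1  ⇒  (a,b)_2 = -1.
v=5: a=5^1·(≡2), b=5^2·(≡2) mod 5; (2|5)=-1, (2|5)=-1; (−1)^{1·2·2}·(-1)^2·(-1)^1 = -1.
Ram(30590, 253) = {2, 5, 11, 23}; no ℚ_2-point on the conic.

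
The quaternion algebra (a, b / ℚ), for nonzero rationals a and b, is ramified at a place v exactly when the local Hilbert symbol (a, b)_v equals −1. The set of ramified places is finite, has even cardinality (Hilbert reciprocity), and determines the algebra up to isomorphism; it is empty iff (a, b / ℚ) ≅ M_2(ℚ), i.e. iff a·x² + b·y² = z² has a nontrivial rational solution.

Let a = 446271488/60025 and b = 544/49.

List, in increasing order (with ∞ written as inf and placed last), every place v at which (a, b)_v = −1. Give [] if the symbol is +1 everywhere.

Mod squares: a ≡ 377, b ≡ 34. Check v ∈ {∞, 2, 5, 7, 13, 17, 29}.
v=17: a=17^2·(≡10), b=17^1·(≡1) mod 17; (10|17)=-1, (1|17)=+1; (−1)^{2·1·8}·(-1)^1·(+1)^2 = -1.
v=∞: 377 > 0 and 34 > 0  ⇒  (a,b)_∞ = +1.
v=13: a=13^1·(≡12), b=13^0·(≡5) mod 13; (12|13)=+1, (5|13)=-1; (−1)^{1·0·6}·(+1)^0·(-1)^1 = -1.
v=5: a=5^-2·(≡3), b=5^0·(≡1) mod 5; (3|5)=-1, (1|5)=+1; (−1)^{-2·0·2}·(-1)^0·(+1)^-2 = +1.
v=2: v_2(a)=12, v_2(b)=5; units ≡ 1, 1 (mod 8); ε·ε+αω+βω = 0·0+12·0+5·0 ≡ 0  ⇒  (a,b)_2 = +1.
v=29: a=29^1·(≡24), b=29^0·(≡4) mod 29; (24|29)=+1, (4|29)=+1; (−1)^{1·0·14}·(+1)^0·(+1)^1 = +1.
v=7: a=7^-4·(≡3), b=7^-2·(≡5) mod 7; (3|7)=-1, (5|7)=-1; (−1)^{-4·-2·3}·(-1)^-2·(-1)^-4 = +1.
Ram(377, 34) = {13, 17}; no ℚ_13-point on the conic.

[13, 17]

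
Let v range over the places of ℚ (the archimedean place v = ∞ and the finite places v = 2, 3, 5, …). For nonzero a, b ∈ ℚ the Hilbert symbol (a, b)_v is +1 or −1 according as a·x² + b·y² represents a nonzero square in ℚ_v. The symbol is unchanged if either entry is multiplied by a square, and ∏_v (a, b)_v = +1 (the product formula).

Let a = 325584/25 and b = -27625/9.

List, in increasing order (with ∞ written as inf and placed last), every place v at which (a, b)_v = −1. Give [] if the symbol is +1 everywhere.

(a, b) ≡ (2261, -1105) mod (ℚ^×)²; places V = {2, 3, 5, 7, 13, 17, 19, ∞}.
(a,b)_7: α=1, u≡1; β=0, v≡2 (mod 7); (1|7)=+1, (2|7)=+1; sign (−1)^0·+1^0·+1^1 = +1.
(a,b)_17: α=1, u≡14; β=1, v≡14 (mod 17); (14|17)=-1, (14|17)=-1; sign (−1)^0·-1^1·-1^1 = +1.
(a,b)_13: α=0, u≡1; β=1, v≡8 (mod 13); (1|13)=+1, (8|13)=-1; sign (−1)^0·+1^1·-1^0 = +1.
(a,b)_∞: sgn(2261)=+, sgn(-1105)=−, so +1.
(a,b)_3: α=2, u≡2; β=-2, v≡2 (mod 3); (2|3)=-1, (2|3)=-1; sign (−1)^0·-1^-2·-1^2 = +1.
(a,b)_2: α=4, β=0; u≡5, v≡7 (mod 8); ε(u)ε(v)=0·1, αω(v)=4·0, βω(u)=0·1; sum ≡ 0  ⇒  +1.
(a,b)_5: α=-2, u≡4; β=3, v≡1 (mod 5); (4|5)=+1, (1|5)=+1; sign (−1)^0·+1^3·+1^-2 = +1.
(a,b)_19: α=1, u≡6; β=0, v≡17 (mod 19); (6|19)=+1, (17|19)=+1; sign (−1)^0·+1^0·+1^1 = +1.
Every local symbol is +1, so the conic 2261·x² + -1105·y² = z² has ℚ_v-points for all v and hence a ℚ-point; (a, b / ℚ) ≅ M_2(ℚ).

[]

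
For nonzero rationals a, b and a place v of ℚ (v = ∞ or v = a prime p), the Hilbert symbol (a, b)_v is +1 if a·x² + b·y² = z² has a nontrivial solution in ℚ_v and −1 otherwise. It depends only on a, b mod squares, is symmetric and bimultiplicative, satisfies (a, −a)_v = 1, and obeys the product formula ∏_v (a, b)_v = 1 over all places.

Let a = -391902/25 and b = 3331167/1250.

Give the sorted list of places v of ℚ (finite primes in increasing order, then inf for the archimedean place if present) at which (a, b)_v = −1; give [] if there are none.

[3, 31]

Mod squares: a ≡ -7998, b ≡ 135966. Check v ∈ {∞, 2, 3, 5, 7, 17, 31, 43}.
v=∞: -7998 < 0 and 135966 > 0  ⇒  (a,b)_∞ = +1.
v=5: a=5^-2·(≡3), b=5^-4·(≡1) mod 5; (3|5)=-1, (1|5)=+1; (−1)^{-2·-4·2}·(-1)^-4·(+1)^-2 = +1.
v=31: a=31^1·(≡30), b=31^1·(≡29) mod 31; (30|31)=-1, (29|31)=-1; (−1)^{1·1·15}·(-1)^1·(-1)^1 = -1.
v=2: v_2(a)=1, v_2(b)=-1; units ≡ 1, 7 (mod 8); ε·ε+αω+βω = 0·1+1·0+-1·0 ≡ 0  ⇒  (a,b)_2 = +1.
v=3: a=3^1·(≡1), b=3^1·(≡1) mod 3; (1|3)=+1, (1|3)=+1; (−1)^{1·1·1}·(+1)^1·(+1)^1 = -1.
v=17: a=17^0·(≡2), b=17^1·(≡1) mod 17; (2|17)=+1, (1|17)=+1; (−1)^{0·1·8}·(+1)^1·(+1)^0 = +1.
v=7: a=7^2·(≡6), b=7^2·(≡5) mod 7; (6|7)=-1, (5|7)=-1; (−1)^{2·2·3}·(-1)^2·(-1)^2 = +1.
v=43: a=43^1·(≡19), b=43^1·(≡23) mod 43; (19|43)=-1, (23|43)=+1; (−1)^{1·1·21}·(-1)^1·(+1)^1 = +1.
Ram(-7998, 135966) = {3, 31}; no ℚ_3-point on the conic.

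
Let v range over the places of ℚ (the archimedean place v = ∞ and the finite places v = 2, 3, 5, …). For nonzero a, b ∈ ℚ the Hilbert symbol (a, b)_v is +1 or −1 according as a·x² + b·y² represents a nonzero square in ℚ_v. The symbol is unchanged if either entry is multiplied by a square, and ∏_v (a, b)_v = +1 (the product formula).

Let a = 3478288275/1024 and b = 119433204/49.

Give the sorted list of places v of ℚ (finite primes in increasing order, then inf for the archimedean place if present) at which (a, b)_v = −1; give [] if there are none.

[11, 29]

(a, b) ≡ (315491, 368621) mod (ℚ^×)²; places V = {2, 3, 5, 7, 11, 23, 29, 31, 43, 47, ∞}.
(a,b)_2: α=-10, β=2; u≡3, v≡5 (mod 8); ε(u)ε(v)=1·0, αω(v)=-10·1, βω(u)=2·1; sum ≡ 0  ⇒  +1.
(a,b)_5: α=2, u≡4; β=0, v≡1 (mod 5); (4|5)=+1, (1|5)=+1; sign (−1)^0·+1^0·+1^2 = +1.
(a,b)_31: α=0, u≡18; β=1, v≡14 (mod 31); (18|31)=+1, (14|31)=+1; sign (−1)^0·+1^1·+1^0 = +1.
(a,b)_∞: sgn(315491)=+, sgn(368621)=+, so +1.
(a,b)_11: α=1, u≡1; β=1, v≡5 (mod 11); (1|11)=+1, (5|11)=+1; sign (−1)^1·+1^1·+1^1 = -1.
(a,b)_23: α=1, u≡6; β=1, v≡5 (mod 23); (6|23)=+1, (5|23)=-1; sign (−1)^1·+1^1·-1^1 = +1.
(a,b)_47: α=0, u≡7; β=1, v≡15 (mod 47); (7|47)=+1, (15|47)=-1; sign (−1)^0·+1^1·-1^0 = +1.
(a,b)_43: α=1, u≡34; β=0, v≡17 (mod 43); (34|43)=-1, (17|43)=+1; sign (−1)^0·-1^0·+1^1 = +1.
(a,b)_29: α=1, u≡28; β=0, v≡15 (mod 29); (28|29)=+1, (15|29)=-1; sign (−1)^0·+1^0·-1^1 = -1.
(a,b)_3: α=2, u≡2; β=4, v≡2 (mod 3); (2|3)=-1, (2|3)=-1; sign (−1)^0·-1^4·-1^2 = +1.
(a,b)_7: α=2, u≡4; β=-2, v≡2 (mod 7); (4|7)=+1, (2|7)=+1; sign (−1)^0·+1^-2·+1^2 = +1.
Ram(315491, 368621) = {11, 29}; no ℚ_11-point on the conic.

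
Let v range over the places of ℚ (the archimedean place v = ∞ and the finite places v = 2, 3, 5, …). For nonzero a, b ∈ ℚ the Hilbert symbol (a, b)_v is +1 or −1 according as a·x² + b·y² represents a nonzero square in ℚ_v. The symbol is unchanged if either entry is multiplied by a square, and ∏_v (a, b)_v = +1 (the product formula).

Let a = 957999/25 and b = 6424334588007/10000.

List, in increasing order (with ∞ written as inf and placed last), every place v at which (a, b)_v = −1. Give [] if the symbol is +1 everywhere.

Mod squares: a ≡ 399, b ≡ 7. Check v ∈ {∞, 2, 3, 5, 7, 19}.
v=7: a=7^5·(≡2), b=7^11·(≡2) mod 7; (2|7)=+1, (2|7)=+1; (−1)^{5·11·3}·(+1)^11·(+1)^5 = -1.
v=19: a=19^1·(≡15), b=19^2·(≡7) mod 19; (15|19)=-1, (7|19)=+1; (−1)^{1·2·9}·(-1)^2·(+1)^1 = +1.
v=5: a=5^-2·(≡4), b=5^-4·(≡2) mod 5; (4|5)=+1, (2|5)=-1; (−1)^{-2·-4·2}·(+1)^-4·(-1)^-2 = +1.
v=∞: 399 > 0 and 7 > 0  ⇒  (a,b)_∞ = +1.
v=3: a=3^1·(≡1), b=3^2·(≡1) mod 3; (1|3)=+1, (1|3)=+1; (−1)^{1·2·1}·(+1)^2·(+1)^1 = +1.
v=2: v_2(a)=0, v_2(b)=-4; units ≡ 7, 7 (mod 8); ε·ε+αω+βω = 1·1+0·0+-4·0 ≡ 1  ⇒  (a,b)_2 = -1.
|Ram(399, 7)| = 2, even; anisotropic at {2, 7}.

[2, 7]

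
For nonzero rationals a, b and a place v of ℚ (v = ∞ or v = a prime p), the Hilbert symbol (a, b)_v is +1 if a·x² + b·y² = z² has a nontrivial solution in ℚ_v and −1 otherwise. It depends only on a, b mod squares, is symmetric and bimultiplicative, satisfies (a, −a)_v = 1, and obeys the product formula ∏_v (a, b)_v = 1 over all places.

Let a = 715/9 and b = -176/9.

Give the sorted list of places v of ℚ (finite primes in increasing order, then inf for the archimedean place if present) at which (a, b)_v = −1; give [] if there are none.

[11, 13]

Mod squares: a ≡ 715, b ≡ -11. Check v ∈ {∞, 2, 3, 5, 11, 13}.
v=∞: 715 > 0 and -11 < 0  ⇒  (a,b)_∞ = +1.
v=5: a=5^1·(≡2), b=5^0·(≡1) mod 5; (2|5)=-1, (1|5)=+1; (−1)^{1·0·2}·(-1)^0·(+1)^1 = +1.
v=2: v_2(a)=0, v_2(b)=4; units ≡ 3, 5 (mod 8); ε·ε+αω+βω = 1·0+0·1+4·1 ≡ 0  ⇒  (a,b)_2 = +1.
v=11: a=11^1·(≡6), b=11^1·(≡8) mod 11; (6|11)=-1, (8|11)=-1; (−1)^{1·1·5}·(-1)^1·(-1)^1 = -1.
v=13: a=13^1·(≡9), b=13^0·(≡5) mod 13; (9|13)=+1, (5|13)=-1; (−1)^{1·0·6}·(+1)^0·(-1)^1 = -1.
v=3: a=3^-2·(≡1), b=3^-2·(≡1) mod 3; (1|3)=+1, (1|3)=+1; (−1)^{-2·-2·1}·(+1)^-2·(+1)^-2 = +1.
Ram(715, -11) = {11, 13}; no ℚ_11-point on the conic.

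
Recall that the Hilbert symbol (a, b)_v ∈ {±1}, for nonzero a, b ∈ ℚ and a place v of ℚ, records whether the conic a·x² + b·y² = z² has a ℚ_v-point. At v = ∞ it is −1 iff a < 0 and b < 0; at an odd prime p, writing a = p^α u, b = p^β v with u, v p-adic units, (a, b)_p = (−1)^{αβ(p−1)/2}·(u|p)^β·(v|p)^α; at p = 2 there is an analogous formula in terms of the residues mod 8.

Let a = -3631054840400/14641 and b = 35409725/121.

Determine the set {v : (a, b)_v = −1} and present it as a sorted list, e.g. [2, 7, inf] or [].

[17, 29]

Mod squares: a ≡ -221, b ≡ 29. Check v ∈ {∞, 2, 5, 11, 13, 17, 29}.
v=17: a=17^3·(≡13), b=17^2·(≡3) mod 17; (13|17)=+1, (3|17)=-1; (−1)^{3·2·8}·(+1)^2·(-1)^3 = -1.
v=29: a=29^2·(≡10), b=29^1·(≡25) mod 29; (10|29)=-1, (25|29)=+1; (−1)^{2·1·14}·(-1)^1·(+1)^2 = -1.
v=11: a=11^-4·(≡2), b=11^-2·(≡10) mod 11; (2|11)=-1, (10|11)=-1; (−1)^{-4·-2·5}·(-1)^-2·(-1)^-4 = +1.
v=∞: -221 < 0 and 29 > 0  ⇒  (a,b)_∞ = +1.
v=13: a=13^3·(≡4), b=13^2·(≡1) mod 13; (4|13)=+1, (1|13)=+1; (−1)^{3·2·6}·(+1)^2·(+1)^3 = +1.
v=5: a=5^2·(≡4), b=5^2·(≡4) mod 5; (4|5)=+1, (4|5)=+1; (−1)^{2·2·2}·(+1)^2·(+1)^2 = +1.
v=2: v_2(a)=4, v_2(b)=0; units ≡ 3, 5 (mod 8); ε·ε+αω+βω = 1·0+4·1+0·1 ≡ 0  ⇒  (a,b)_2 = +1.
|Ram(-221, 29)| = 2, even; anisotropic at {17, 29}.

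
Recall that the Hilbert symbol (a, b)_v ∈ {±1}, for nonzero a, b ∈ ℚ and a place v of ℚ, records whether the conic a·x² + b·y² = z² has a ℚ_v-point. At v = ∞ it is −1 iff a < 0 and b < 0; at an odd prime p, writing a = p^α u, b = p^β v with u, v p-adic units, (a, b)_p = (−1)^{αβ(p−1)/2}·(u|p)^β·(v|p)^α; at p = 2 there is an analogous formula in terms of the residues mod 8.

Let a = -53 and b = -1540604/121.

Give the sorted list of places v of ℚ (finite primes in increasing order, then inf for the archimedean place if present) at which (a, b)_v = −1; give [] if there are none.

[43, inf]

(a, b) ≡ (-53, -2279) mod (ℚ^×)²; places V = {2, 11, 13, 43, 53, ∞}.
(a,b)_13: α=0, u≡12; β=2, v≡9 (mod 13); (12|13)=+1, (9|13)=+1; sign (−1)^0·+1^2·+1^0 = +1.
(a,b)_∞: sgn(-53)=−, sgn(-2279)=−, so -1.
(a,b)_43: α=0, u≡33; β=1, v≡28 (mod 43); (33|43)=-1, (28|43)=-1; sign (−1)^0·-1^1·-1^0 = -1.
(a,b)_2: α=0, β=2; u≡3, v≡1 (mod 8); ε(u)ε(v)=1·0, αω(v)=0·0, βω(u)=2·1; sum ≡ 0  ⇒  +1.
(a,b)_11: α=0, u≡2; β=-2, v≡1 (mod 11); (2|11)=-1, (1|11)=+1; sign (−1)^0·-1^-2·+1^0 = +1.
(a,b)_53: α=1, u≡52; β=1, v≡9 (mod 53); (52|53)=+1, (9|53)=+1; sign (−1)^0·+1^1·+1^1 = +1.
|Ram(-53, -2279)| = 2, even; anisotropic at {43, ∞}.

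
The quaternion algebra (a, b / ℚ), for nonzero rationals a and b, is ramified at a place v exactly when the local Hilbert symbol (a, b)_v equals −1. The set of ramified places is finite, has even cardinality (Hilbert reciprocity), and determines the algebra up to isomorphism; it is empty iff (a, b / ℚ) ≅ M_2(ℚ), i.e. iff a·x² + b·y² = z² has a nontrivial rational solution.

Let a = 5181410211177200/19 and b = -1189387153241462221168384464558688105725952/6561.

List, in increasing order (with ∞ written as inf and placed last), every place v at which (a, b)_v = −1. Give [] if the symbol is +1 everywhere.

[7, 41]

(a, b) ≡ (99468173, -237133) mod (ℚ^×)²; places V = {2, 3, 5, 7, 11, 13, 17, 19, 23, 29, 37, 41, ∞}.
(a,b)_17: α=1, u≡4; β=5, v≡2 (mod 17); (4|17)=+1, (2|17)=+1; sign (−1)^0·+1^5·+1^1 = +1.
(a,b)_11: α=4, u≡6; β=6, v≡1 (mod 11); (6|11)=-1, (1|11)=+1; sign (−1)^0·-1^6·+1^4 = +1.
(a,b)_29: α=1, u≡5; β=3, v≡23 (mod 29); (5|29)=+1, (23|29)=+1; sign (−1)^0·+1^3·+1^1 = +1.
(a,b)_2: α=4, β=16; u≡5, v≡3 (mod 8); ε(u)ε(v)=0·1, αω(v)=4·1, βω(u)=16·1; sum ≡ 0  ⇒  +1.
(a,b)_5: α=2, u≡2; β=0, v≡3 (mod 5); (2|5)=-1, (3|5)=-1; sign (−1)^0·-1^0·-1^2 = +1.
(a,b)_3: α=0, u≡2; β=-8, v≡2 (mod 3); (2|3)=-1, (2|3)=-1; sign (−1)^0·-1^-8·-1^0 = +1.
(a,b)_7: α=1, u≡5; β=2, v≡3 (mod 7); (5|7)=-1, (3|7)=-1; sign (−1)^0·-1^2·-1^1 = -1.
(a,b)_41: α=1, u≡25; β=2, v≡34 (mod 41); (25|41)=+1, (34|41)=-1; sign (−1)^0·+1^2·-1^1 = -1.
(a,b)_19: α=-1, u≡13; β=2, v≡9 (mod 19); (13|19)=-1, (9|19)=+1; sign (−1)^0·-1^2·+1^-1 = +1.
(a,b)_37: α=1, u≡8; β=3, v≡8 (mod 37); (8|37)=-1, (8|37)=-1; sign (−1)^0·-1^3·-1^1 = +1.
(a,b)_∞: sgn(99468173)=+, sgn(-237133)=−, so +1.
(a,b)_13: α=2, u≡10; β=5, v≡5 (mod 13); (10|13)=+1, (5|13)=-1; sign (−1)^0·+1^5·-1^2 = +1.
(a,b)_23: α=0, u≡4; β=2, v≡7 (mod 23); (4|23)=+1, (7|23)=-1; sign (−1)^0·+1^2·-1^0 = +1.
Ram(99468173, -237133) = {7, 41}; no ℚ_7-point on the conic.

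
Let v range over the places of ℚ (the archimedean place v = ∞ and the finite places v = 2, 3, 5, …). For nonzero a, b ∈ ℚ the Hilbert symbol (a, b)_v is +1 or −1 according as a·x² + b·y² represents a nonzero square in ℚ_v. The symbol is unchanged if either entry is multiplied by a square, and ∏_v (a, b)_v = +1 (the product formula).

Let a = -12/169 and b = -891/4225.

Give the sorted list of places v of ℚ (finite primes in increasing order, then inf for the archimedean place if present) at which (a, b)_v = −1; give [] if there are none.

Mod squares: a ≡ -3, b ≡ -11. Check v ∈ {∞, 2, 3, 5, 11, 13}.
v=2: v_2(a)=2, v_2(b)=0; units ≡ 5, 5 (mod 8); ε·ε+αω+βω = 0·0+2·1+0·1 ≡ 0  ⇒  (a,b)_2 = +1.
v=11: a=11^0·(≡8), b=11^1·(≡7) mod 11; (8|11)=-1, (7|11)=-1; (−1)^{0·1·5}·(-1)^1·(-1)^0 = -1.
v=13: a=13^-2·(≡1), b=13^-2·(≡7) mod 13; (1|13)=+1, (7|13)=-1; (−1)^{-2·-2·6}·(+1)^-2·(-1)^-2 = +1.
v=5: a=5^0·(≡2), b=5^-2·(≡1) mod 5; (2|5)=-1, (1|5)=+1; (−1)^{0·-2·2}·(-1)^-2·(+1)^0 = +1.
v=3: a=3^1·(≡2), b=3^4·(≡1) mod 3; (2|3)=-1, (1|3)=+1; (−1)^{1·4·1}·(-1)^4·(+1)^1 = +1.
v=∞: -3 < 0 and -11 < 0  ⇒  (a,b)_∞ = -1.
Ram(-3, -11) = {11, ∞}; no ℚ_11-point on the conic.

[11, inf]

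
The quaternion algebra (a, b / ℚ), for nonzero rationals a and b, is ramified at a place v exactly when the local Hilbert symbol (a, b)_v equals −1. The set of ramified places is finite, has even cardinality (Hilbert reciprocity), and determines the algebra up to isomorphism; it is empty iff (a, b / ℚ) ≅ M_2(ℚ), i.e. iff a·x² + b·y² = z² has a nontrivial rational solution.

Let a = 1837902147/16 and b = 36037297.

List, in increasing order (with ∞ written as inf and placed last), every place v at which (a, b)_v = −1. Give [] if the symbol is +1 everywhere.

(a, b) ≡ (6359523, 36037297) mod (ℚ^×)²; places V = {2, 3, 17, 23, 37, 47, 53, ∞}.
(a,b)_47: α=1, u≡10; β=1, v≡40 (mod 47); (10|47)=-1, (40|47)=-1; sign (−1)^1·-1^1·-1^1 = -1.
(a,b)_17: α=2, u≡7; β=1, v≡9 (mod 17); (7|17)=-1, (9|17)=+1; sign (−1)^0·-1^1·+1^2 = -1.
(a,b)_3: α=1, u≡2; β=0, v≡1 (mod 3); (2|3)=-1, (1|3)=+1; sign (−1)^0·-1^0·+1^1 = +1.
(a,b)_2: α=-4, β=0; u≡3, v≡1 (mod 8); ε(u)ε(v)=1·0, αω(v)=-4·0, βω(u)=0·1; sum ≡ 0  ⇒  +1.
(a,b)_23: α=1, u≡6; β=1, v≡10 (mod 23); (6|23)=+1, (10|23)=-1; sign (−1)^1·+1^1·-1^1 = +1.
(a,b)_53: α=1, u≡25; β=1, v≡12 (mod 53); (25|53)=+1, (12|53)=-1; sign (−1)^0·+1^1·-1^1 = -1.
(a,b)_∞: sgn(6359523)=+, sgn(36037297)=+, so +1.
(a,b)_37: α=1, u≡17; β=1, v≡30 (mod 37); (17|37)=-1, (30|37)=+1; sign (−1)^0·-1^1·+1^1 = -1.
(6359523, 36037297 / ℚ) ramifies at {17, 37, 47, 53}: a division algebra.

[17, 37, 47, 53]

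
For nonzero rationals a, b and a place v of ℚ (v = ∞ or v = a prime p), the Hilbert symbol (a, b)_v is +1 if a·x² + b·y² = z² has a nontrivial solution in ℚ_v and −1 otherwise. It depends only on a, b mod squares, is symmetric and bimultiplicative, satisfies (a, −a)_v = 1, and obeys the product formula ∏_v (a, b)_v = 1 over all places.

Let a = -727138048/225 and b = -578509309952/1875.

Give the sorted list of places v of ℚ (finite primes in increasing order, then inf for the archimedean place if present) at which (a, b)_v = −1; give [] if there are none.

(a, b) ≡ (-7, -6) mod (ℚ^×)²; places V = {2, 3, 5, 7, 13, ∞}.
(a,b)_2: α=8, β=11; u≡1, v≡5 (mod 8); ε(u)ε(v)=0·0, αω(v)=8·1, βω(u)=11·0; sum ≡ 0  ⇒  +1.
(a,b)_7: α=5, u≡3; β=10, v≡4 (mod 7); (3|7)=-1, (4|7)=+1; sign (−1)^0·-1^10·+1^5 = +1.
(a,b)_13: α=2, u≡11; β=0, v≡8 (mod 13); (11|13)=-1, (8|13)=-1; sign (−1)^0·-1^0·-1^2 = +1.
(a,b)_∞: sgn(-7)=−, sgn(-6)=−, so -1.
(a,b)_3: α=-2, u≡2; β=-1, v≡1 (mod 3); (2|3)=-1, (1|3)=+1; sign (−1)^0·-1^-1·+1^-2 = -1.
(a,b)_5: α=-2, u≡3; β=-4, v≡1 (mod 5); (3|5)=-1, (1|5)=+1; sign (−1)^0·-1^-4·+1^-2 = +1.
Ram(-7, -6) = {3, ∞}; no ℚ_3-point on the conic.

[3, inf]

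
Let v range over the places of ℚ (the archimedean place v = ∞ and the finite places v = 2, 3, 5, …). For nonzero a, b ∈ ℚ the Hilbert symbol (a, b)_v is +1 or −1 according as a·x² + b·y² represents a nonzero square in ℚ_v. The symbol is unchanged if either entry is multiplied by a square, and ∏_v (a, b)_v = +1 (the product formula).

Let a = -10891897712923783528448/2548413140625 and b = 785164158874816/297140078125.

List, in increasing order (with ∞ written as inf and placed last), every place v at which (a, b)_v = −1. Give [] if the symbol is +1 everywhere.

[2, 5, 23, 31]

Mod squares: a ≡ -713, b ≡ 1615. Check v ∈ {∞, 2, 3, 5, 7, 11, 17, 19, 23, 31, 43}.
v=17: a=17^0·(≡1), b=17^-1·(≡11) mod 17; (1|17)=+1, (11|17)=-1; (−1)^{0·-1·8}·(+1)^-1·(-1)^0 = +1.
v=31: a=31^3·(≡2), b=31^2·(≡22) mod 31; (2|31)=+1, (22|31)=-1; (−1)^{3·2·15}·(+1)^2·(-1)^3 = -1.
v=19: a=19^2·(≡1), b=19^1·(≡5) mod 19; (1|19)=+1, (5|19)=+1; (−1)^{2·1·9}·(+1)^1·(+1)^2 = +1.
v=43: a=43^-2·(≡32), b=43^-2·(≡4) mod 43; (32|43)=-1, (4|43)=+1; (−1)^{-2·-2·21}·(-1)^-2·(+1)^-2 = +1.
v=∞: -713 < 0 and 1615 > 0  ⇒  (a,b)_∞ = +1.
v=23: a=23^5·(≡19), b=23^4·(≡17) mod 23; (19|23)=-1, (17|23)=-1; (−1)^{5·4·11}·(-1)^4·(-1)^5 = -1.
v=5: a=5^-6·(≡2), b=5^-7·(≡2) mod 5; (2|5)=-1, (2|5)=-1; (−1)^{-6·-7·2}·(-1)^-7·(-1)^-6 = -1.
v=7: a=7^4·(≡2), b=7^4·(≡3) mod 7; (2|7)=+1, (3|7)=-1; (−1)^{4·4·3}·(+1)^4·(-1)^4 = +1.
v=3: a=3^-6·(≡1), b=3^0·(≡1) mod 3; (1|3)=+1, (1|3)=+1; (−1)^{-6·0·1}·(+1)^0·(+1)^-6 = +1.
v=2: v_2(a)=16, v_2(b)=6; units ≡ 7, 7 (mod 8); ε·ε+αω+βω = 1·1+16·0+6·0 ≡ 1  ⇒  (a,b)_2 = -1.
v=11: a=11^-2·(≡2), b=11^-2·(≡4) mod 11; (2|11)=-1, (4|11)=+1; (−1)^{-2·-2·5}·(-1)^-2·(+1)^-2 = +1.
(-713, 1615 / ℚ) ramifies at {2, 5, 23, 31}: a division algebra.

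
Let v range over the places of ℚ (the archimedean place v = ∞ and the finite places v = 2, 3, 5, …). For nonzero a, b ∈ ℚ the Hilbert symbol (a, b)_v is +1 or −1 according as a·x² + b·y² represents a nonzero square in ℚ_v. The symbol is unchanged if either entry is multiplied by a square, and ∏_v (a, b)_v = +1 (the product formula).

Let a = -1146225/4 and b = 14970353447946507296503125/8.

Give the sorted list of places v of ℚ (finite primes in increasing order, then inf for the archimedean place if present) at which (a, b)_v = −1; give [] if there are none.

Mod squares: a ≡ -45849, b ≡ 95824410. Check v ∈ {∞, 2, 3, 5, 7, 11, 17, 19, 29, 31}.
v=11: a=11^0·(≡2), b=11^3·(≡5) mod 11; (2|11)=-1, (5|11)=+1; (−1)^{0·3·5}·(-1)^3·(+1)^0 = -1.
v=∞: -45849 < 0 and 95824410 > 0  ⇒  (a,b)_∞ = +1.
v=31: a=31^1·(≡2), b=31^3·(≡19) mod 31; (2|31)=+1, (19|31)=+1; (−1)^{1·3·15}·(+1)^3·(+1)^1 = -1.
v=2: v_2(a)=-2, v_2(b)=-3; units ≡ 7, 5 (mod 8); ε·ε+αω+βω = 1·0+-2·1+-3·0 ≡ 0  ⇒  (a,b)_2 = +1.
v=7: a=7^0·(≡1), b=7^2·(≡5) mod 7; (1|7)=+1, (5|7)=-1; (−1)^{0·2·3}·(+1)^2·(-1)^0 = +1.
v=29: a=29^1·(≡15), b=29^3·(≡20) mod 29; (15|29)=-1, (20|29)=+1; (−1)^{1·3·14}·(-1)^3·(+1)^1 = -1.
v=5: a=5^2·(≡4), b=5^5·(≡2) mod 5; (4|5)=+1, (2|5)=-1; (−1)^{2·5·2}·(+1)^5·(-1)^2 = +1.
v=19: a=19^0·(≡16), b=19^3·(≡11) mod 19; (16|19)=+1, (11|19)=+1; (−1)^{0·3·9}·(+1)^3·(+1)^0 = +1.
v=3: a=3^1·(≡2), b=3^1·(≡2) mod 3; (2|3)=-1, (2|3)=-1; (−1)^{1·1·1}·(-1)^1·(-1)^1 = -1.
v=17: a=17^1·(≡12), b=17^3·(≡11) mod 17; (12|17)=-1, (11|17)=-1; (−1)^{1·3·8}·(-1)^3·(-1)^1 = +1.
(-45849, 95824410 / ℚ) ramifies at {3, 11, 29, 31}: a division algebra.

[3, 11, 29, 31]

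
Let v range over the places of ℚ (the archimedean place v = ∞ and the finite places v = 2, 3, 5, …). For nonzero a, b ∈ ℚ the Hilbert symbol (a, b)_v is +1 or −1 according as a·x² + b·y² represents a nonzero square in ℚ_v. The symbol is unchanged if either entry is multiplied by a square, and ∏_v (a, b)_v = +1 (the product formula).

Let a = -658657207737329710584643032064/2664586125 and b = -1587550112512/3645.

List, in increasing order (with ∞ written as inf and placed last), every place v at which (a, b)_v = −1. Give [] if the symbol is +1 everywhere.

Mod squares: a ≡ -14105, b ≡ -76415. Check v ∈ {∞, 2, 3, 5, 7, 11, 13, 17, 19, 29, 31}.
v=2: v_2(a)=10, v_2(b)=8; units ≡ 7, 1 (mod 8); ε·ε+αω+βω = 1·0+10·0+8·0 ≡ 0  ⇒  (a,b)_2 = +1.
v=5: a=5^-3·(≡4), b=5^-1·(≡2) mod 5; (4|5)=+1, (2|5)=-1; (−1)^{-3·-1·2}·(+1)^-1·(-1)^-3 = -1.
v=7: a=7^11·(≡4), b=7^4·(≡4) mod 7; (4|7)=+1, (4|7)=+1; (−1)^{11·4·3}·(+1)^4·(+1)^11 = +1.
v=31: a=31^3·(≡4), b=31^1·(≡3) mod 31; (4|31)=+1, (3|31)=-1; (−1)^{3·1·15}·(+1)^1·(-1)^3 = +1.
v=29: a=29^2·(≡18), b=29^1·(≡23) mod 29; (18|29)=-1, (23|29)=+1; (−1)^{2·1·14}·(-1)^1·(+1)^2 = -1.
v=13: a=13^5·(≡6), b=13^2·(≡3) mod 13; (6|13)=-1, (3|13)=+1; (−1)^{5·2·6}·(-1)^2·(+1)^5 = +1.
v=∞: -14105 < 0 and -76415 < 0  ⇒  (a,b)_∞ = -1.
v=17: a=17^2·(≡6), b=17^1·(≡11) mod 17; (6|17)=-1, (11|17)=-1; (−1)^{2·1·8}·(-1)^1·(-1)^2 = -1.
v=3: a=3^-10·(≡1), b=3^-6·(≡1) mod 3; (1|3)=+1, (1|3)=+1; (−1)^{-10·-6·1}·(+1)^-6·(+1)^-10 = +1.
v=19: a=19^-2·(≡2), b=19^0·(≡10) mod 19; (2|19)=-1, (10|19)=-1; (−1)^{-2·0·9}·(-1)^0·(-1)^-2 = +1.
v=11: a=11^2·(≡6), b=11^0·(≡8) mod 11; (6|11)=-1, (8|11)=-1; (−1)^{2·0·5}·(-1)^0·(-1)^2 = +1.
(-14105, -76415 / ℚ) ramifies at {5, 17, 29, ∞}: a division algebra.

[5, 17, 29, inf]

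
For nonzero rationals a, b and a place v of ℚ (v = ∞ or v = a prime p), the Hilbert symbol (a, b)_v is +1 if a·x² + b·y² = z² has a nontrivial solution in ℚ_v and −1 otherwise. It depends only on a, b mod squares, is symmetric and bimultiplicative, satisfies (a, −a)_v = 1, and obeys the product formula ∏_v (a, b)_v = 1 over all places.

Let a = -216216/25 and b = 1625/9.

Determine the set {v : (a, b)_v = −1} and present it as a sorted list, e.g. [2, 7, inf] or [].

Mod squares: a ≡ -6006, b ≡ 65. Check v ∈ {∞, 2, 3, 5, 7, 11, 13}.
v=13: a=13^1·(≡5), b=13^1·(≡11) mod 13; (5|13)=-1, (11|13)=-1; (−1)^{1·1·6}·(-1)^1·(-1)^1 = +1.
v=5: a=5^-2·(≡4), b=5^3·(≡2) mod 5; (4|5)=+1, (2|5)=-1; (−1)^{-2·3·2}·(+1)^3·(-1)^-2 = +1.
v=11: a=11^1·(≡4), b=11^0·(≡7) mod 11; (4|11)=+1, (7|11)=-1; (−1)^{1·0·5}·(+1)^0·(-1)^1 = -1.
v=7: a=7^1·(≡6), b=7^0·(≡4) mod 7; (6|7)=-1, (4|7)=+1; (−1)^{1·0·3}·(-1)^0·(+1)^1 = +1.
v=3: a=3^3·(≡2), b=3^-2·(≡2) mod 3; (2|3)=-1, (2|3)=-1; (−1)^{3·-2·1}·(-1)^-2·(-1)^3 = -1.
v=2: v_2(a)=3, v_2(b)=0; units ≡ 5, 1 (mod 8); ε·ε+αω+βω = 0·0+3·0+0·1 ≡ 0  ⇒  (a,b)_2 = +1.
v=∞: -6006 < 0 and 65 > 0  ⇒  (a,b)_∞ = +1.
(-6006, 65 / ℚ) ramifies at {3, 11}: a division algebra.

[3, 11]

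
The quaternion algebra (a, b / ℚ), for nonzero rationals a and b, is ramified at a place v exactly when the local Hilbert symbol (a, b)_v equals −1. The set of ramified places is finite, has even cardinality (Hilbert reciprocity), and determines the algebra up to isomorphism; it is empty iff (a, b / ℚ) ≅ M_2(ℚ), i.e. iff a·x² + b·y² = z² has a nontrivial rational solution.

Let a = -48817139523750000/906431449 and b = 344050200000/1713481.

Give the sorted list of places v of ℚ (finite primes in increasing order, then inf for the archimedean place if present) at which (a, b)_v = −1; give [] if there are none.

(a, b) ≡ (-4495, 5655) mod (ℚ^×)²; places V = {2, 3, 5, 7, 11, 13, 17, 23, 29, 31, ∞}.
(a,b)_13: α=6, u≡10; β=3, v≡8 (mod 13); (10|13)=+1, (8|13)=-1; sign (−1)^0·+1^3·-1^6 = +1.
(a,b)_17: α=-2, u≡3; β=-2, v≡5 (mod 17); (3|17)=-1, (5|17)=-1; sign (−1)^0·-1^-2·-1^-2 = +1.
(a,b)_5: α=7, u≡4; β=5, v≡4 (mod 5); (4|5)=+1, (4|5)=+1; sign (−1)^0·+1^5·+1^7 = +1.
(a,b)_31: α=1, u≡20; β=0, v≡11 (mod 31); (20|31)=+1, (11|31)=-1; sign (−1)^0·+1^0·-1^1 = -1.
(a,b)_2: α=4, β=6; u≡1, v≡7 (mod 8); ε(u)ε(v)=0·1, αω(v)=4·0, βω(u)=6·0; sum ≡ 0  ⇒  +1.
(a,b)_7: α=-2, u≡5; β=-2, v≡6 (mod 7); (5|7)=-1, (6|7)=-1; sign (−1)^0·-1^-2·-1^-2 = +1.
(a,b)_29: α=1, u≡10; β=1, v≡14 (mod 29); (10|29)=-1, (14|29)=-1; sign (−1)^0·-1^1·-1^1 = +1.
(a,b)_11: α=-2, u≡1; β=-2, v≡3 (mod 11); (1|11)=+1, (3|11)=+1; sign (−1)^0·+1^-2·+1^-2 = +1.
(a,b)_∞: sgn(-4495)=−, sgn(5655)=+, so +1.
(a,b)_3: α=2, u≡2; β=3, v≡1 (mod 3); (2|3)=-1, (1|3)=+1; sign (−1)^0·-1^3·+1^2 = -1.
(a,b)_23: α=-2, u≡16; β=0, v≡22 (mod 23); (16|23)=+1, (22|23)=-1; sign (−1)^0·+1^0·-1^-2 = +1.
Ram(-4495, 5655) = {3, 31}; no ℚ_3-point on the conic.

[3, 31]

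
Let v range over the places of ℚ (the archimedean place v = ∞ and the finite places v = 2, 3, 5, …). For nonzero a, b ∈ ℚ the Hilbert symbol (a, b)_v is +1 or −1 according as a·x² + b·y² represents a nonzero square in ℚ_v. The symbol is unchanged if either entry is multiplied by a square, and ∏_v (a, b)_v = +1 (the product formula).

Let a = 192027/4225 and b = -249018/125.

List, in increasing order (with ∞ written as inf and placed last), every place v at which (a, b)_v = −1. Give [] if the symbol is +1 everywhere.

[5, 7]

(a, b) ≡ (3, -210) mod (ℚ^×)²; places V = {2, 3, 5, 7, 11, 13, 23, ∞}.
(a,b)_11: α=2, u≡3; β=2, v≡8 (mod 11); (3|11)=+1, (8|11)=-1; sign (−1)^0·+1^2·-1^2 = +1.
(a,b)_23: α=2, u≡4; β=0, v≡21 (mod 23); (4|23)=+1, (21|23)=-1; sign (−1)^0·+1^0·-1^2 = +1.
(a,b)_3: α=1, u≡1; β=1, v≡2 (mod 3); (1|3)=+1, (2|3)=-1; sign (−1)^1·+1^1·-1^1 = +1.
(a,b)_5: α=-2, u≡3; β=-3, v≡2 (mod 5); (3|5)=-1, (2|5)=-1; sign (−1)^0·-1^-3·-1^-2 = -1.
(a,b)_13: α=-2, u≡9; β=0, v≡11 (mod 13); (9|13)=+1, (11|13)=-1; sign (−1)^0·+1^0·-1^-2 = +1.
(a,b)_7: α=0, u≡6; β=3, v≡5 (mod 7); (6|7)=-1, (5|7)=-1; sign (−1)^0·-1^3·-1^0 = -1.
(a,b)_2: α=0, β=1; u≡3, v≡7 (mod 8); ε(u)ε(v)=1·1, αω(v)=0·0, βω(u)=1·1; sum ≡ 0  ⇒  +1.
(a,b)_∞: sgn(3)=+, sgn(-210)=−, so +1.
Ram(3, -210) = {5, 7}; no ℚ_5-point on the conic.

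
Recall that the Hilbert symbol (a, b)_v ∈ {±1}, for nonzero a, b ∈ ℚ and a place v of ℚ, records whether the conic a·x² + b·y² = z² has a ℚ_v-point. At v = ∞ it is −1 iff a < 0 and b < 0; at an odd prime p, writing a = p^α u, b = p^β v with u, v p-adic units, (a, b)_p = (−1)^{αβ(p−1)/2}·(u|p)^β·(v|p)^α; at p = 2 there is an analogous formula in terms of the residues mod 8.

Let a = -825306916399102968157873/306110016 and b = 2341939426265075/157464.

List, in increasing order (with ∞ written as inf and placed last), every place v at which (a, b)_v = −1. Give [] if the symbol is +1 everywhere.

(a, b) ≡ (-217, 42978) mod (ℚ^×)²; places V = {2, 3, 5, 7, 13, 17, 19, 29, 31, ∞}.
(a,b)_7: α=1, u≡4; β=2, v≡6 (mod 7); (4|7)=+1, (6|7)=-1; sign (−1)^0·+1^2·-1^1 = -1.
(a,b)_13: α=2, u≡9; β=1, v≡4 (mod 13); (9|13)=+1, (4|13)=+1; sign (−1)^0·+1^1·+1^2 = +1.
(a,b)_5: α=0, u≡2; β=2, v≡2 (mod 5); (2|5)=-1, (2|5)=-1; sign (−1)^0·-1^2·-1^0 = +1.
(a,b)_29: α=2, u≡18; β=1, v≡19 (mod 29); (18|29)=-1, (19|29)=-1; sign (−1)^0·-1^1·-1^2 = -1.
(a,b)_3: α=-14, u≡2; β=-9, v≡1 (mod 3); (2|3)=-1, (1|3)=+1; sign (−1)^0·-1^-9·+1^-14 = -1.
(a,b)_31: α=7, u≡15; β=4, v≡11 (mod 31); (15|31)=-1, (11|31)=-1; sign (−1)^0·-1^4·-1^7 = -1.
(a,b)_19: α=2, u≡5; β=1, v≡9 (mod 19); (5|19)=+1, (9|19)=+1; sign (−1)^0·+1^1·+1^2 = +1.
(a,b)_17: α=4, u≡2; β=2, v≡1 (mod 17); (2|17)=+1, (1|17)=+1; sign (−1)^0·+1^2·+1^4 = +1.
(a,b)_2: α=-6, β=-3; u≡7, v≡1 (mod 8); ε(u)ε(v)=1·0, αω(v)=-6·0, βω(u)=-3·0; sum ≡ 0  ⇒  +1.
(a,b)_∞: sgn(-217)=−, sgn(42978)=+, so +1.
(-217, 42978 / ℚ) ramifies at {3, 7, 29, 31}: a division algebra.

[3, 7, 29, 31]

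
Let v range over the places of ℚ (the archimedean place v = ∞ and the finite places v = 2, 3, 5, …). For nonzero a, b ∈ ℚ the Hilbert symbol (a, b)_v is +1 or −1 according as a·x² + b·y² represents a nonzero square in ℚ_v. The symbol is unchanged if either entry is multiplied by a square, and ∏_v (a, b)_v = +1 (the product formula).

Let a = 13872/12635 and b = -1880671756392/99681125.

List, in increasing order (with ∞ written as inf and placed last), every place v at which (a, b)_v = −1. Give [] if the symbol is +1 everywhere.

Mod squares: a ≡ 105, b ≡ -4290. Check v ∈ {∞, 2, 3, 5, 7, 11, 13, 17, 19, 47}.
v=13: a=13^0·(≡12), b=13^1·(≡6) mod 13; (12|13)=+1, (6|13)=-1; (−1)^{0·1·6}·(+1)^1·(-1)^0 = +1.
v=∞: 105 > 0 and -4290 < 0  ⇒  (a,b)_∞ = +1.
v=7: a=7^-1·(≡2), b=7^0·(≡1) mod 7; (2|7)=+1, (1|7)=+1; (−1)^{-1·0·3}·(+1)^0·(+1)^-1 = +1.
v=3: a=3^1·(≡2), b=3^9·(≡1) mod 3; (2|3)=-1, (1|3)=+1; (−1)^{1·9·1}·(-1)^9·(+1)^1 = +1.
v=17: a=17^2·(≡12), b=17^4·(≡10) mod 17; (12|17)=-1, (10|17)=-1; (−1)^{2·4·8}·(-1)^4·(-1)^2 = +1.
v=19: a=19^-2·(≡12), b=19^-2·(≡6) mod 19; (12|19)=-1, (6|19)=+1; (−1)^{-2·-2·9}·(-1)^-2·(+1)^-2 = +1.
v=47: a=47^0·(≡5), b=47^-2·(≡17) mod 47; (5|47)=-1, (17|47)=+1; (−1)^{0·-2·23}·(-1)^-2·(+1)^0 = +1.
v=5: a=5^-1·(≡1), b=5^-3·(≡2) mod 5; (1|5)=+1, (2|5)=-1; (−1)^{-1·-3·2}·(+1)^-3·(-1)^-1 = -1.
v=2: v_2(a)=4, v_2(b)=3; units ≡ 1, 7 (mod 8); ε·ε+αω+βω = 0·1+4·0+3·0 ≡ 0  ⇒  (a,b)_2 = +1.
v=11: a=11^0·(≡8), b=11^1·(≡8) mod 11; (8|11)=-1, (8|11)=-1; (−1)^{0·1·5}·(-1)^1·(-1)^0 = -1.
Ram(105, -4290) = {5, 11}; no ℚ_5-point on the conic.

[5, 11]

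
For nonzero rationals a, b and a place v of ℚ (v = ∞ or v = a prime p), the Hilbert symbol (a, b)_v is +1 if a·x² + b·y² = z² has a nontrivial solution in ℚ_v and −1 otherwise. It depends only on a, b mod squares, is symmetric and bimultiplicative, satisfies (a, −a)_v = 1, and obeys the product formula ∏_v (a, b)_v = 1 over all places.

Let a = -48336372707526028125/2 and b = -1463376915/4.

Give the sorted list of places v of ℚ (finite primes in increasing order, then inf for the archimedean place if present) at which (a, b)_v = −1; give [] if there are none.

[2, 13, 17, inf]

(a, b) ≡ (-10010, -19635) mod (ℚ^×)²; places V = {2, 3, 5, 7, 11, 13, 17, ∞}.
(a,b)_13: α=3, u≡9; β=2, v≡11 (mod 13); (9|13)=+1, (11|13)=-1; sign (−1)^0·+1^2·-1^3 = -1.
(a,b)_5: α=5, u≡3; β=1, v≡3 (mod 5); (3|5)=-1, (3|5)=-1; sign (−1)^0·-1^1·-1^5 = +1.
(a,b)_7: α=5, u≡5; β=3, v≡1 (mod 7); (5|7)=-1, (1|7)=+1; sign (−1)^1·-1^3·+1^5 = +1.
(a,b)_∞: sgn(-10010)=−, sgn(-19635)=−, so -1.
(a,b)_2: α=-1, β=-2; u≡3, v≡5 (mod 8); ε(u)ε(v)=1·0, αω(v)=-1·1, βω(u)=-2·1; sum ≡ 1  ⇒  -1.
(a,b)_3: α=2, u≡1; β=3, v≡1 (mod 3); (1|3)=+1, (1|3)=+1; sign (−1)^0·+1^3·+1^2 = +1.
(a,b)_11: α=5, u≡9; β=1, v≡8 (mod 11); (9|11)=+1, (8|11)=-1; sign (−1)^1·+1^1·-1^5 = +1.
(a,b)_17: α=2, u≡7; β=1, v≡13 (mod 17); (7|17)=-1, (13|17)=+1; sign (−1)^0·-1^1·+1^2 = -1.
|Ram(-10010, -19635)| = 4, even; anisotropic at {2, 13, 17, ∞}.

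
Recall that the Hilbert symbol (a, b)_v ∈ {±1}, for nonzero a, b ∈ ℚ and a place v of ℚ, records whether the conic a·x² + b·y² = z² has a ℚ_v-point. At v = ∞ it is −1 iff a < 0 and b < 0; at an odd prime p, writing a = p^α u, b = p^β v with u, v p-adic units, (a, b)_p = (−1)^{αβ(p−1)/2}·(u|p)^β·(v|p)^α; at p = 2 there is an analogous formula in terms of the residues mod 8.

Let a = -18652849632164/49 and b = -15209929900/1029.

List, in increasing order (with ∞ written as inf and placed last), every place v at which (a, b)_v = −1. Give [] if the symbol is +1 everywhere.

Mod squares: a ≡ -41, b ≡ -26397399. Check v ∈ {∞, 2, 3, 5, 7, 11, 23, 31, 41, 43}.
v=43: a=43^2·(≡27), b=43^1·(≡32) mod 43; (27|43)=-1, (32|43)=-1; (−1)^{2·1·21}·(-1)^1·(-1)^2 = -1.
v=23: a=23^2·(≡17), b=23^1·(≡17) mod 23; (17|23)=-1, (17|23)=-1; (−1)^{2·1·11}·(-1)^1·(-1)^2 = -1.
v=2: v_2(a)=2, v_2(b)=2; units ≡ 7, 1 (mod 8); ε·ε+αω+βω = 1·0+2·0+2·0 ≡ 0  ⇒  (a,b)_2 = +1.
v=3: a=3^0·(≡1), b=3^-1·(≡2) mod 3; (1|3)=+1, (2|3)=-1; (−1)^{0·-1·1}·(+1)^-1·(-1)^0 = +1.
v=11: a=11^2·(≡3), b=11^2·(≡1) mod 11; (3|11)=+1, (1|11)=+1; (−1)^{2·2·5}·(+1)^2·(+1)^2 = +1.
v=5: a=5^0·(≡4), b=5^2·(≡1) mod 5; (4|5)=+1, (1|5)=+1; (−1)^{0·2·2}·(+1)^2·(+1)^0 = +1.
v=41: a=41^1·(≡40), b=41^1·(≡1) mod 41; (40|41)=+1, (1|41)=+1; (−1)^{1·1·20}·(+1)^1·(+1)^1 = +1.
v=31: a=31^2·(≡29), b=31^1·(≡19) mod 31; (29|31)=-1, (19|31)=+1; (−1)^{2·1·15}·(-1)^1·(+1)^2 = -1.
v=7: a=7^-2·(≡1), b=7^-3·(≡1) mod 7; (1|7)=+1, (1|7)=+1; (−1)^{-2·-3·3}·(+1)^-3·(+1)^-2 = +1.
v=∞: -41 < 0 and -26397399 < 0  ⇒  (a,b)_∞ = -1.
Ram(-41, -26397399) = {23, 31, 43, ∞}; no ℚ_23-point on the conic.

[23, 31, 43, inf]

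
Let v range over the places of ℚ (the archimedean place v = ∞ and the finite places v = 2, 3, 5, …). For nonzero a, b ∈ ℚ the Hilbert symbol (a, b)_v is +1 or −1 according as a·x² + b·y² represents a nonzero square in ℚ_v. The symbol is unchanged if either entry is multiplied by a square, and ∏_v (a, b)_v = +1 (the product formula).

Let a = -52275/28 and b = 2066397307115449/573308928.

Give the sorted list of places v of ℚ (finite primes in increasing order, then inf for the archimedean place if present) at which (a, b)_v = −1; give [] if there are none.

(a, b) ≡ (-14637, 3) mod (ℚ^×)²; places V = {2, 3, 5, 7, 11, 17, 41, ∞}.
(a,b)_5: α=2, u≡3; β=0, v≡3 (mod 5); (3|5)=-1, (3|5)=-1; sign (−1)^0·-1^0·-1^2 = +1.
(a,b)_3: α=1, u≡2; β=-7, v≡1 (mod 3); (2|3)=-1, (1|3)=+1; sign (−1)^1·-1^-7·+1^1 = +1.
(a,b)_∞: sgn(-14637)=−, sgn(3)=+, so +1.
(a,b)_41: α=1, u≡35; β=2, v≡12 (mod 41); (35|41)=-1, (12|41)=-1; sign (−1)^0·-1^2·-1^1 = -1.
(a,b)_11: α=0, u≡5; β=6, v≡3 (mod 11); (5|11)=+1, (3|11)=+1; sign (−1)^0·+1^6·+1^0 = +1.
(a,b)_17: α=1, u≡11; β=2, v≡14 (mod 17); (11|17)=-1, (14|17)=-1; sign (−1)^0·-1^2·-1^1 = -1.
(a,b)_7: α=-1, u≡2; β=4, v≡3 (mod 7); (2|7)=+1, (3|7)=-1; sign (−1)^0·+1^4·-1^-1 = -1.
(a,b)_2: α=-2, β=-18; u≡3, v≡3 (mod 8); ε(u)ε(v)=1·1, αω(v)=-2·1, βω(u)=-18·1; sum ≡ 1  ⇒  -1.
(-14637, 3 / ℚ) ramifies at {2, 7, 17, 41}: a division algebra.

[2, 7, 17, 41]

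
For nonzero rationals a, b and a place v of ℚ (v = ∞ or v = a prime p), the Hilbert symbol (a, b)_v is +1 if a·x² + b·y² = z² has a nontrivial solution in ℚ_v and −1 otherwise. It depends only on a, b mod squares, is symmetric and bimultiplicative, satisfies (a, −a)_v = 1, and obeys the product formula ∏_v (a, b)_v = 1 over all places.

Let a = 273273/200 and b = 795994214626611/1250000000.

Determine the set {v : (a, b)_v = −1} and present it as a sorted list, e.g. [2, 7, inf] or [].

[2, 11]

(a, b) ≡ (66, 21318) mod (ℚ^×)²; places V = {2, 3, 5, 7, 11, 13, 17, 19, ∞}.
(a,b)_2: α=-3, β=-7; u≡1, v≡3 (mod 8); ε(u)ε(v)=0·1, αω(v)=-3·1, βω(u)=-7·0; sum ≡ 1  ⇒  -1.
(a,b)_11: α=1, u≡8; β=3, v≡2 (mod 11); (8|11)=-1, (2|11)=-1; sign (−1)^1·-1^3·-1^1 = -1.
(a,b)_17: α=0, u≡9; β=1, v≡2 (mod 17); (9|17)=+1, (2|17)=+1; sign (−1)^0·+1^1·+1^0 = +1.
(a,b)_3: α=1, u≡1; β=3, v≡2 (mod 3); (1|3)=+1, (2|3)=-1; sign (−1)^1·+1^3·-1^1 = +1.
(a,b)_∞: sgn(66)=+, sgn(21318)=+, so +1.
(a,b)_13: α=2, u≡1; β=4, v≡7 (mod 13); (1|13)=+1, (7|13)=-1; sign (−1)^0·+1^4·-1^2 = +1.
(a,b)_5: α=-2, u≡1; β=-10, v≡2 (mod 5); (1|5)=+1, (2|5)=-1; sign (−1)^0·+1^-10·-1^-2 = +1.
(a,b)_19: α=0, u≡11; β=1, v≡5 (mod 19); (11|19)=+1, (5|19)=+1; sign (−1)^0·+1^1·+1^0 = +1.
(a,b)_7: α=2, u≡3; β=4, v≡5 (mod 7); (3|7)=-1, (5|7)=-1; sign (−1)^0·-1^4·-1^2 = +1.
(66, 21318 / ℚ) ramifies at {2, 11}: a division algebra.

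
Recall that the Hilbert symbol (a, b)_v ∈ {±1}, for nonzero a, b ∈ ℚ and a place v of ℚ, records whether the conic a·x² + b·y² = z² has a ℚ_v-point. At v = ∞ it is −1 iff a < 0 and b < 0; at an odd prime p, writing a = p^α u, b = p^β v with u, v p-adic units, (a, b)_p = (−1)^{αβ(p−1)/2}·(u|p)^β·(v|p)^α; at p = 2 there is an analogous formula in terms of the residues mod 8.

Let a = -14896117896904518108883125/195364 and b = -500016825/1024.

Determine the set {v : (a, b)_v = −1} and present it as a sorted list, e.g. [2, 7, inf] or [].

Mod squares: a ≡ -262185693, b ≡ -45353. Check v ∈ {∞, 2, 3, 5, 7, 11, 13, 17, 19, 31, 41, 47}.
v=41: a=41^1·(≡26), b=41^0·(≡13) mod 41; (26|41)=-1, (13|41)=-1; (−1)^{1·0·20}·(-1)^0·(-1)^1 = -1.
v=2: v_2(a)=-2, v_2(b)=-10; units ≡ 3, 7 (mod 8); ε·ε+αω+βω = 1·1+-2·0+-10·1 ≡ 1  ⇒  (a,b)_2 = -1.
v=17: a=17^-2·(≡6), b=17^0·(≡11) mod 17; (6|17)=-1, (11|17)=-1; (−1)^{-2·0·8}·(-1)^0·(-1)^-2 = +1.
v=7: a=7^9·(≡4), b=7^3·(≡5) mod 7; (4|7)=+1, (5|7)=-1; (−1)^{9·3·3}·(+1)^3·(-1)^9 = +1.
v=31: a=31^1·(≡24), b=31^1·(≡4) mod 31; (24|31)=-1, (4|31)=+1; (−1)^{1·1·15}·(-1)^1·(+1)^1 = +1.
v=5: a=5^4·(≡3), b=5^2·(≡3) mod 5; (3|5)=-1, (3|5)=-1; (−1)^{4·2·2}·(-1)^2·(-1)^4 = +1.
v=47: a=47^1·(≡31), b=47^0·(≡4) mod 47; (31|47)=-1, (4|47)=+1; (−1)^{1·0·23}·(-1)^0·(+1)^1 = +1.
v=19: a=19^5·(≡1), b=19^1·(≡11) mod 19; (1|19)=+1, (11|19)=+1; (−1)^{5·1·9}·(+1)^1·(+1)^5 = -1.
v=3: a=3^1·(≡1), b=3^2·(≡1) mod 3; (1|3)=+1, (1|3)=+1; (−1)^{1·2·1}·(+1)^2·(+1)^1 = +1.
v=13: a=13^-2·(≡12), b=13^0·(≡3) mod 13; (12|13)=+1, (3|13)=+1; (−1)^{-2·0·6}·(+1)^0·(+1)^-2 = +1.
v=∞: -262185693 < 0 and -45353 < 0  ⇒  (a,b)_∞ = -1.
v=11: a=11^3·(≡4), b=11^1·(≡6) mod 11; (4|11)=+1, (6|11)=-1; (−1)^{3·1·5}·(+1)^1·(-1)^3 = +1.
(-262185693, -45353 / ℚ) ramifies at {2, 19, 41, ∞}: a division algebra.

[2, 19, 41, inf]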